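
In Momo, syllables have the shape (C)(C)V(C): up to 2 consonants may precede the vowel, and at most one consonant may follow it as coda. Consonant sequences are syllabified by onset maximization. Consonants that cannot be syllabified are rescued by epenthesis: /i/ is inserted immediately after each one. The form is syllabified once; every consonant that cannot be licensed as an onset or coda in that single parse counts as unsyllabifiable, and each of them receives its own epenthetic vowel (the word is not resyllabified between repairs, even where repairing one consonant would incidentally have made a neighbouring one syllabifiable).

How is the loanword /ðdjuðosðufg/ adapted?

ðidjuðosðufgi

Under (C)(C)V(C), the unsyllabifiable consonants are /ð/, /g/ (at most one coda consonant is licensed; onsets may contain at most 2 consonants).
Epenthesis after each stranded consonant: /ð/ → /ði/, /g/ → /gi/.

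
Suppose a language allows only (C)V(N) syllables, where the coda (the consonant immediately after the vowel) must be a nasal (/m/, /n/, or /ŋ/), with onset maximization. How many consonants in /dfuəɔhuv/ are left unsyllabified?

2

Under (C)V(N), the unsyllabifiable consonants are /d/, /v/ (only a nasal (/m/, /n/, or /ŋ/) is licensed in coda position; onsets are limited to one consonant).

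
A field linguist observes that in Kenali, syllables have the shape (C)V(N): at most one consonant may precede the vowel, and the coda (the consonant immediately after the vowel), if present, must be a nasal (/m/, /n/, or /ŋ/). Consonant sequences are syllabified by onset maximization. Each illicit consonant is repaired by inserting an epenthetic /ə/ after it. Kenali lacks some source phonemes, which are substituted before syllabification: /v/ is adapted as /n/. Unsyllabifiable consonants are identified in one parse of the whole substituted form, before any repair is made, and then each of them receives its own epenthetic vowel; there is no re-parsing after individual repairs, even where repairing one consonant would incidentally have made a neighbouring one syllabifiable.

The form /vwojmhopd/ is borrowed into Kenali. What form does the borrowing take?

Substitution: /v/ → /n/, giving /nwojmhopd/.
The consonants /n/, /j/, /m/, /p/, /d/ cannot be parsed into a legal (C)V(N) syllable (only a nasal (/m/, /n/, or /ŋ/) is licensed in coda position; onsets are limited to one consonant).
Inserting the epenthetic vowel yields /n/ → /nə/, /j/ → /jə/, /m/ → /mə/, /p/ → /pə/, /d/ → /də/.

nəwojəməhopədə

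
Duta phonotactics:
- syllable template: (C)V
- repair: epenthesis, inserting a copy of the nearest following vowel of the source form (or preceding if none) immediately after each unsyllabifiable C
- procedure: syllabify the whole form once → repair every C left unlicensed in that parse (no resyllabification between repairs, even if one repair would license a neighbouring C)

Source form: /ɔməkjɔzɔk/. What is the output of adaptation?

ɔməkɔjɔzɔkɔ

The consonants /k/, /k/ cannot be parsed into a legal (C)V syllable (no codas are permitted; onsets are limited to one consonant).
Epenthesis after each stranded consonant: /k/ → /kɔ/, /k/ → /kɔ/.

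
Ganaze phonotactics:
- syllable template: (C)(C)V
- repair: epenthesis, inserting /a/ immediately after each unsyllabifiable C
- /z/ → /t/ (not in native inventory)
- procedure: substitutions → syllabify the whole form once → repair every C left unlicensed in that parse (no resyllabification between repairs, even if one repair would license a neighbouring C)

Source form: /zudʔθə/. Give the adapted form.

Substitution: /z/ → /t/, giving /tudʔθə/.
Under (C)(C)V, the unsyllabifiable consonants are /d/ (no codas are permitted; onsets may contain at most 2 consonants).
Inserting the epenthetic vowel yields /d/ → /da/.

tudaʔθə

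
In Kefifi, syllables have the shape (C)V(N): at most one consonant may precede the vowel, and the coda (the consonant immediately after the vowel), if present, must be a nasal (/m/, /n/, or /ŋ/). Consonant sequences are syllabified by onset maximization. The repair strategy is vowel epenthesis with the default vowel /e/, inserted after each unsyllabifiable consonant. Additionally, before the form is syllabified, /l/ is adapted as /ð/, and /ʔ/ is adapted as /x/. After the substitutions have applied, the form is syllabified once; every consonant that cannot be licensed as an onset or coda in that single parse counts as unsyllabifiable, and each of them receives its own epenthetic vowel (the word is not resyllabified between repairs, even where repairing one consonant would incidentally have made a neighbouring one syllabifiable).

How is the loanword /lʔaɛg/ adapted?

Substitution: /l/ → /ð/, /ʔ/ → /x/, giving /ðxaɛg/.
The consonants /ð/, /g/ cannot be parsed into a legal (C)V(N) syllable (only a nasal (/m/, /n/, or /ŋ/) is licensed in coda position; onsets are limited to one consonant).
Epenthesis after each stranded consonant: /ð/ → /ðe/, /g/ → /ge/.

ðexaɛge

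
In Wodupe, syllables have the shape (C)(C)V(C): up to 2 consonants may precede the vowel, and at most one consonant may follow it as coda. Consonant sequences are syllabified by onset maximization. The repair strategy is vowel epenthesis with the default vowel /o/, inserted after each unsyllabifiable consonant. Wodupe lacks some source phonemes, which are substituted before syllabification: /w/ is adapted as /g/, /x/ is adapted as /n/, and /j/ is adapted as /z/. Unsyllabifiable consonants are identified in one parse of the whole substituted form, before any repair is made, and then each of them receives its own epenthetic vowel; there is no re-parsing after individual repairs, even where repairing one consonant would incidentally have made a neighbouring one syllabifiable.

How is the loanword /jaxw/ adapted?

zango

Substitution: /j/ → /z/, /x/ → /n/, /w/ → /g/, giving /zang/.
Syllabifying with onset maximization leaves /g/ stranded (at most one coda consonant is licensed; onsets may contain at most 2 consonants).
Epenthesis after each stranded consonant: /g/ → /go/.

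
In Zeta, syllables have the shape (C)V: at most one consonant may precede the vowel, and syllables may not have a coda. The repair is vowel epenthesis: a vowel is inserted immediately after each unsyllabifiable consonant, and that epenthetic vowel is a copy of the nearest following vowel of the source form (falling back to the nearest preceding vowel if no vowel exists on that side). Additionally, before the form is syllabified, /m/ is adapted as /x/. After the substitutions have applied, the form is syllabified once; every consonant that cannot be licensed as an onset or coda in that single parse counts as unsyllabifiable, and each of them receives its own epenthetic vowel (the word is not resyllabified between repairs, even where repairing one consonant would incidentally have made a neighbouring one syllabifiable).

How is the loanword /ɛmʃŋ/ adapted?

ɛxɛʃɛŋɛ

Substitution: /m/ → /x/, giving /ɛxʃŋ/.
The consonants /x/, /ʃ/, /ŋ/ cannot be parsed into a legal (C)V syllable (no codas are permitted; onsets are limited to one consonant).
Inserting the epenthetic vowel yields /x/ → /xɛ/, /ʃ/ → /ʃɛ/, /ŋ/ → /ŋɛ/.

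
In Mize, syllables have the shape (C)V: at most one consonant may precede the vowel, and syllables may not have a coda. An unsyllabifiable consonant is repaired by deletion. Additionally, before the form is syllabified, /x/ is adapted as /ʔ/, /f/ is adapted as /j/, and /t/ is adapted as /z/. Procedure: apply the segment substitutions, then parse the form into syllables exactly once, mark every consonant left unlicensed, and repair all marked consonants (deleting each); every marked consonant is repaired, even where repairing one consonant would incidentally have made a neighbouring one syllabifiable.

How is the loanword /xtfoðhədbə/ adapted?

Substitution: /x/ → /ʔ/, /t/ → /z/, /f/ → /j/, giving /ʔzjoðhədbə/.
Syllabifying with onset maximization leaves /ʔ/, /z/, /ð/, /d/ stranded (no codas are permitted; onsets are limited to one consonant).
Each unlicensed consonant is deleted: /ʔ/, /z/, /ð/, /d/.

johəbə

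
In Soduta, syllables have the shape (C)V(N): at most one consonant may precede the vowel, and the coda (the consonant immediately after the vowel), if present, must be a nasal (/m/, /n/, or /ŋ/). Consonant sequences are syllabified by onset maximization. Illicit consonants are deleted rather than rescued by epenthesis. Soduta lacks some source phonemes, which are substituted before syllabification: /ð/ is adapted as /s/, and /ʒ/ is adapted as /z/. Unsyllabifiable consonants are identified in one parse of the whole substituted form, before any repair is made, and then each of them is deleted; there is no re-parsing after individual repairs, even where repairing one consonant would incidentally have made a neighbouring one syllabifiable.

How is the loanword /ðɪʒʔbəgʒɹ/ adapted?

Substitution: /ð/ → /s/, /ʒ/ → /z/, giving /sɪzʔbəgzɹ/.
Syllabifying with onset maximization leaves /z/, /ʔ/, /g/, /z/, /ɹ/ stranded (only a nasal (/m/, /n/, or /ŋ/) is licensed in coda position; onsets are limited to one consonant).
Each unlicensed consonant is deleted: /z/, /ʔ/, /g/, /z/, /ɹ/.

sɪbə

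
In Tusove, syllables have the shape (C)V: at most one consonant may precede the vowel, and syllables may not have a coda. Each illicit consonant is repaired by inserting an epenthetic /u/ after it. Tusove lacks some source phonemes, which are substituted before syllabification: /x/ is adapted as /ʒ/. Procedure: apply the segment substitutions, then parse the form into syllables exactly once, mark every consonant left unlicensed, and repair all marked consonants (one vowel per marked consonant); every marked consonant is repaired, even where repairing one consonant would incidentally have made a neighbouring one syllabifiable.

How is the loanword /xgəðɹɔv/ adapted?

Substitution: /x/ → /ʒ/, giving /ʒgəðɹɔv/.
The consonants /ʒ/, /ð/, /v/ cannot be parsed into a legal (C)V syllable (no codas are permitted; onsets are limited to one consonant).
Epenthesis after each stranded consonant: /ʒ/ → /ʒu/, /ð/ → /ðu/, /v/ → /vu/.

ʒugəðuɹɔvu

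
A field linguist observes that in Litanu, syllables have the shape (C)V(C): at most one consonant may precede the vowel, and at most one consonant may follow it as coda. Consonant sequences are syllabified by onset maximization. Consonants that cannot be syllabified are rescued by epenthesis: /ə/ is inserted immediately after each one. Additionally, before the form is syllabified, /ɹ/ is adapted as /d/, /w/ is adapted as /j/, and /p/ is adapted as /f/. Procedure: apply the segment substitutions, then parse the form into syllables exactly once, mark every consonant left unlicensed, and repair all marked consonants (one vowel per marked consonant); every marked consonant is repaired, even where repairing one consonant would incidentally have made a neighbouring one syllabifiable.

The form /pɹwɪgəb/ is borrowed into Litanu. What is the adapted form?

fədəjɪgəb

Substitution: /p/ → /f/, /ɹ/ → /d/, /w/ → /j/, giving /fdjɪgəb/.
The consonants /f/, /d/ cannot be parsed into a legal (C)V(C) syllable (at most one coda consonant is licensed; onsets are limited to one consonant).
Inserting the epenthetic vowel yields /f/ → /fə/, /d/ → /də/.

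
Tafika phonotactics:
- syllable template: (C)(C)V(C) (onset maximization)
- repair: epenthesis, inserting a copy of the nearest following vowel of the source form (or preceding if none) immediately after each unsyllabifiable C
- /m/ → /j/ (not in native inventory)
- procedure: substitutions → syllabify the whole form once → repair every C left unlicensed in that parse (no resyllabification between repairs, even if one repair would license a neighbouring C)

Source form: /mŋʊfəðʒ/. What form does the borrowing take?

jŋʊfəðʒə

Substitution: /m/ → /j/, giving /jŋʊfəðʒ/.
The consonants /ʒ/ cannot be parsed into a legal (C)(C)V(C) syllable (at most one coda consonant is licensed; onsets may contain at most 2 consonants).
Epenthesis after each stranded consonant: /ʒ/ → /ʒə/.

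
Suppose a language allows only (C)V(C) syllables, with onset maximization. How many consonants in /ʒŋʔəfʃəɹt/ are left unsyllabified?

3

Syllabifying with onset maximization leaves /ʒ/, /ŋ/, /t/ stranded (at most one coda consonant is licensed; onsets are limited to one consonant).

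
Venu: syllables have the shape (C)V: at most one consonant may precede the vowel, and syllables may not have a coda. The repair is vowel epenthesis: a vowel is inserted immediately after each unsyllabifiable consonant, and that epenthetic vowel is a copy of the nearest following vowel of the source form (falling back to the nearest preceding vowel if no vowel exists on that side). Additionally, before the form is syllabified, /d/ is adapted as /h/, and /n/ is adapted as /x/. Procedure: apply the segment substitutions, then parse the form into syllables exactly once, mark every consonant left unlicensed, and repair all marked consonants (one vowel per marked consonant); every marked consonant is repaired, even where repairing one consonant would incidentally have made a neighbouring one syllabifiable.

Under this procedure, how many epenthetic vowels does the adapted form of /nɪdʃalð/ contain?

After substitution the input is /xɪhʃalð/.
The unsyllabifiable consonants are /h/, /l/, /ð/; each receives one epenthetic vowel.

3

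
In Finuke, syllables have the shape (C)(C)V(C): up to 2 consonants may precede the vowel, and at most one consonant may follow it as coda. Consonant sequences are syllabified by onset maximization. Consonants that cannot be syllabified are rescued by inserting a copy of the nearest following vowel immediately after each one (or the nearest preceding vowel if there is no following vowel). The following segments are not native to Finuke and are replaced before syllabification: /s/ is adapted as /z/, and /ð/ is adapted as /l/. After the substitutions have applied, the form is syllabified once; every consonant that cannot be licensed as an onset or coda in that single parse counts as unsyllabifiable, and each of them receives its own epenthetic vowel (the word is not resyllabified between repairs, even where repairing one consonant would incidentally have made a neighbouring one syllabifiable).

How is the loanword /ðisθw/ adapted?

Substitution: /ð/ → /l/, /s/ → /z/, giving /lizθw/.
Under (C)(C)V(C), the unsyllabifiable consonants are /θ/, /w/ (at most one coda consonant is licensed; onsets may contain at most 2 consonants).
Epenthesis after each stranded consonant: /θ/ → /θi/, /w/ → /wi/.

lizθiwi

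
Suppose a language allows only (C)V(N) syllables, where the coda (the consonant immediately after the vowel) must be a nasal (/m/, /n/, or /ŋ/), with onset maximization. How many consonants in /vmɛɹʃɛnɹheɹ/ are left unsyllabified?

Under (C)V(N), the unsyllabifiable consonants are /v/, /ɹ/, /ɹ/, /ɹ/ (only a nasal (/m/, /n/, or /ŋ/) is licensed in coda position; onsets are limited to one consonant).

4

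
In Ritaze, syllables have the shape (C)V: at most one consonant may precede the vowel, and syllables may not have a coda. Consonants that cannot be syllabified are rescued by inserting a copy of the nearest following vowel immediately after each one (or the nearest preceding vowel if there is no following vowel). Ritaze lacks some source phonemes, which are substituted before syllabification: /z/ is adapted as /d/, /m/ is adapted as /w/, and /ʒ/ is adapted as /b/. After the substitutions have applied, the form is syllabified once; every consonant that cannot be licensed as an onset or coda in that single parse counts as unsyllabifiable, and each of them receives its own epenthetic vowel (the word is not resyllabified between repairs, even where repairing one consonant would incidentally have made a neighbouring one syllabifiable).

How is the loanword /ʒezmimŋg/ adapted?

bediwiwiŋigi

Substitution: /ʒ/ → /b/, /z/ → /d/, /m/ → /w/, giving /bedwiwŋg/.
Syllabifying with onset maximization leaves /d/, /w/, /ŋ/, /g/ stranded (no codas are permitted; onsets are limited to one consonant).
Each unlicensed consonant becomes the onset of a new syllable: /d/ → /di/, /w/ → /wi/, /ŋ/ → /ŋi/, /g/ → /gi/.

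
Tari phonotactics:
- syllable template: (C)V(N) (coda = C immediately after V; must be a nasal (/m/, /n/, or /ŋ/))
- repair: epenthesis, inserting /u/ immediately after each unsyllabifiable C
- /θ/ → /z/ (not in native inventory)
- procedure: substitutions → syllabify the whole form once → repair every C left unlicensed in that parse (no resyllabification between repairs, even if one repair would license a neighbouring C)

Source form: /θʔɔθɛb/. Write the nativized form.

Substitution: /θ/ → /z/, giving /zʔɔzɛb/.
Syllabifying with onset maximization leaves /z/, /b/ stranded (only a nasal (/m/, /n/, or /ŋ/) is licensed in coda position; onsets are limited to one consonant).
Inserting the epenthetic vowel yields /z/ → /zu/, /b/ → /bu/.

zuʔɔzɛbu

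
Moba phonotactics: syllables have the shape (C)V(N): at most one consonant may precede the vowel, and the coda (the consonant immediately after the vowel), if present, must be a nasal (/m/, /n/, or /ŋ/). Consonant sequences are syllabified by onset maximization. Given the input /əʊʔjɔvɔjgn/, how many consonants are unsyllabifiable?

4

The consonants /ʔ/, /j/, /g/, /n/ cannot be parsed into a legal (C)V(N) syllable (only a nasal (/m/, /n/, or /ŋ/) is licensed in coda position; onsets are limited to one consonant).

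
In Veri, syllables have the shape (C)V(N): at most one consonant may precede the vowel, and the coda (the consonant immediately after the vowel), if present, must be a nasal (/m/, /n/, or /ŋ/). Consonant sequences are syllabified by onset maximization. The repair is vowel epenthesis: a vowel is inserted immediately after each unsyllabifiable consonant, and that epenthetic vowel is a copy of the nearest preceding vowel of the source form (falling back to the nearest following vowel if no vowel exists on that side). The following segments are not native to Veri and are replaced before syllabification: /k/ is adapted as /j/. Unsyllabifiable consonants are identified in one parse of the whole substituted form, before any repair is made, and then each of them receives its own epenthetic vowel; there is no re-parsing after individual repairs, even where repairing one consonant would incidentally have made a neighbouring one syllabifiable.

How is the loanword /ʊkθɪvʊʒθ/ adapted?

ʊjʊθɪvʊʒʊθʊ

Substitution: /k/ → /j/, giving /ʊjθɪvʊʒθ/.
Under (C)V(N), the unsyllabifiable consonants are /j/, /ʒ/, /θ/ (only a nasal (/m/, /n/, or /ŋ/) is licensed in coda position; onsets are limited to one consonant).
Each unlicensed consonant becomes the onset of a new syllable: /j/ → /jʊ/, /ʒ/ → /ʒʊ/, /θ/ → /θʊ/.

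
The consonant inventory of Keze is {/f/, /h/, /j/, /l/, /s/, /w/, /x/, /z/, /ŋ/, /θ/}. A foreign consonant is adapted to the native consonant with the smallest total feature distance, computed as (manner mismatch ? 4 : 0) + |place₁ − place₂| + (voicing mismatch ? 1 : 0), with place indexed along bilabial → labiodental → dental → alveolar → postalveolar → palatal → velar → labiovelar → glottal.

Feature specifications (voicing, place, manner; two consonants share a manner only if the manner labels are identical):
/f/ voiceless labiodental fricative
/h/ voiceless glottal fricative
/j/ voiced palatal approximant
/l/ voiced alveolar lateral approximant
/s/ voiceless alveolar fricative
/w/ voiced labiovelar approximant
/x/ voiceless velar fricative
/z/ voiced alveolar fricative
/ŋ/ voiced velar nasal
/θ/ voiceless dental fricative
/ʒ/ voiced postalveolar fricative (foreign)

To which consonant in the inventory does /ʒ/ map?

z

/z/ is closest: same manner (fricative), place distance 1 (postalveolar→alveolar), same voicing; total 1. Next closest is /s/ at distance 2.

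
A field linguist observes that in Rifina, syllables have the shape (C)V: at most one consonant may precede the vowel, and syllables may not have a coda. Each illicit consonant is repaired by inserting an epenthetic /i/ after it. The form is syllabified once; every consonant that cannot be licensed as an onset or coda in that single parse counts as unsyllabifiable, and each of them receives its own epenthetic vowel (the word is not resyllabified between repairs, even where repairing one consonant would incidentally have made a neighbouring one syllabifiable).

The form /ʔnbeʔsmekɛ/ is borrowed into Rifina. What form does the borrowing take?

ʔinibeʔisimekɛ

Syllabifying with onset maximization leaves /ʔ/, /n/, /ʔ/, /s/ stranded (no codas are permitted; onsets are limited to one consonant).
Epenthesis after each stranded consonant: /ʔ/ → /ʔi/, /n/ → /ni/, /ʔ/ → /ʔi/, /s/ → /si/.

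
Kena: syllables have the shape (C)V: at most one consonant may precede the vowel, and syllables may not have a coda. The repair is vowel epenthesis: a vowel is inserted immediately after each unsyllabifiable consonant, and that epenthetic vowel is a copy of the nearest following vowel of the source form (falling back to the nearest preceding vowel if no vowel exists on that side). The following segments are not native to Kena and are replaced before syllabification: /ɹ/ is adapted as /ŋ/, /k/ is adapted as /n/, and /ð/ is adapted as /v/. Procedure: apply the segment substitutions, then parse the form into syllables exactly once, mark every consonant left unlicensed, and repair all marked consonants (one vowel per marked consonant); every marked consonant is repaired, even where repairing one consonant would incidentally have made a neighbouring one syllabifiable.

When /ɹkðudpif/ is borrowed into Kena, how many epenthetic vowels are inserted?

4

After substitution the input is /ŋnvudpif/.
The unsyllabifiable consonants are /ŋ/, /n/, /d/, /f/; each receives one epenthetic vowel.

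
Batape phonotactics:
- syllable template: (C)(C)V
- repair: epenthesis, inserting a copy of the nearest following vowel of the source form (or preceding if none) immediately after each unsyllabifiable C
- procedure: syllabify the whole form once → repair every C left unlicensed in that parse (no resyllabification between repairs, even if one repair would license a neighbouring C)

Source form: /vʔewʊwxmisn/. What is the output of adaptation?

The consonants /w/, /s/, /n/ cannot be parsed into a legal (C)(C)V syllable (no codas are permitted; onsets may contain at most 2 consonants).
Epenthesis after each stranded consonant: /w/ → /wi/, /s/ → /si/, /n/ → /ni/.

vʔewʊwixmisini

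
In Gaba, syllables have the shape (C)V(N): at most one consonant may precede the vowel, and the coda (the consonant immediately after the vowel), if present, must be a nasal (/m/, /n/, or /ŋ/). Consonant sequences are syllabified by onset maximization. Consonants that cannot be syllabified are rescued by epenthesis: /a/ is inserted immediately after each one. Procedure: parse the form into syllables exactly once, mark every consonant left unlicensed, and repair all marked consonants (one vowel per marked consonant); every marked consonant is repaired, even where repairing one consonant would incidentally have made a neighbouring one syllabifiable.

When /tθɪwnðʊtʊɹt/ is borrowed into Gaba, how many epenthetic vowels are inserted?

5

The unsyllabifiable consonants are /t/, /w/, /n/, /ɹ/, /t/; each receives one epenthetic vowel.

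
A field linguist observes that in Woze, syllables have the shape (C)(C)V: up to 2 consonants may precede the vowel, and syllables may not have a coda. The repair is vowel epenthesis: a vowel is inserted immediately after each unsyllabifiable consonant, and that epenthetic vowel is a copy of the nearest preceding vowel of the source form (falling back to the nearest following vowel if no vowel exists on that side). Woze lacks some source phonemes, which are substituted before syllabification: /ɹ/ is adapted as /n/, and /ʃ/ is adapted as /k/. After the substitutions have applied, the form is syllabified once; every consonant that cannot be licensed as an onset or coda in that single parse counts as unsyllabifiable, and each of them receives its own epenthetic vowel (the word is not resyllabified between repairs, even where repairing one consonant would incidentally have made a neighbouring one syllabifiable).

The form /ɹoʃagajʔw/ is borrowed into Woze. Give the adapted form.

Substitution: /ɹ/ → /n/, /ʃ/ → /k/, giving /nokagajʔw/.
The consonants /j/, /ʔ/, /w/ cannot be parsed into a legal (C)(C)V syllable (no codas are permitted; onsets may contain at most 2 consonants).
Inserting the epenthetic vowel yields /j/ → /ja/, /ʔ/ → /ʔa/, /w/ → /wa/.

nokagajaʔawa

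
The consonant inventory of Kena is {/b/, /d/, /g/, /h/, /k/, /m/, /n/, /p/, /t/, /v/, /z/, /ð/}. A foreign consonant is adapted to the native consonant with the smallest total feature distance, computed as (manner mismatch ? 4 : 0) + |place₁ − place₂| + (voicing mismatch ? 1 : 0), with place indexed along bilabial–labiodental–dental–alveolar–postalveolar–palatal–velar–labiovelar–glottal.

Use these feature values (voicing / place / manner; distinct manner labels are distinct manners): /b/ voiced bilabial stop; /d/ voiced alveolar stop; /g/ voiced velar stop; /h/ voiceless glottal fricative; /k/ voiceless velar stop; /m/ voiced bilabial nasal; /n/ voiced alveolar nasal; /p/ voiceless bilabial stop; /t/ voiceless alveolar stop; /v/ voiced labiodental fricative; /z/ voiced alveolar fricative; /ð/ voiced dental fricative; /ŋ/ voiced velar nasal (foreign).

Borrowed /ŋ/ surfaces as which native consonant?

/n/ is closest: same manner (nasal), place distance 3 (velar→alveolar), same voicing; total 3. Next closest is /g/ at distance 4.

n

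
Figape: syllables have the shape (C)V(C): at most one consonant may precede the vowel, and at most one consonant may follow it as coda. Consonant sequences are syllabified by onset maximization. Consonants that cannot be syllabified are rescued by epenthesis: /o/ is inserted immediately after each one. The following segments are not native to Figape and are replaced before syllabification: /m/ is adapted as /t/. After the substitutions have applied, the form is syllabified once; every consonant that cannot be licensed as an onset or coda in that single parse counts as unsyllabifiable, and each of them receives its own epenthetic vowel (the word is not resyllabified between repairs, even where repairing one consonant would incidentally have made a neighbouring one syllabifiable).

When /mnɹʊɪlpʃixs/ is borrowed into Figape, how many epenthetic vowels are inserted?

4

After substitution the input is /tnɹʊɪlpʃixs/.
The unsyllabifiable consonants are /t/, /n/, /p/, /s/; each receives one epenthetic vowel.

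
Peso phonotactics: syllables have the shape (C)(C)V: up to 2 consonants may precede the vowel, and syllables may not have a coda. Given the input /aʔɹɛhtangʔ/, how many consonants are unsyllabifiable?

3

Under (C)(C)V, the unsyllabifiable consonants are /n/, /g/, /ʔ/ (no codas are permitted; onsets may contain at most 2 consonants).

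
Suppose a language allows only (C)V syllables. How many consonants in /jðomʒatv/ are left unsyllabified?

4

Under (C)V, the unsyllabifiable consonants are /j/, /m/, /t/, /v/ (no codas are permitted; onsets are limited to one consonant).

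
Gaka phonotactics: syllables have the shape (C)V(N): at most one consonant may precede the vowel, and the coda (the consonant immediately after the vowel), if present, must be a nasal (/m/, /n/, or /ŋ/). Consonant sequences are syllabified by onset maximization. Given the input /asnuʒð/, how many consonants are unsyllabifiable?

3

The consonants /s/, /ʒ/, /ð/ cannot be parsed into a legal (C)V(N) syllable (only a nasal (/m/, /n/, or /ŋ/) is licensed in coda position; onsets are limited to one consonant).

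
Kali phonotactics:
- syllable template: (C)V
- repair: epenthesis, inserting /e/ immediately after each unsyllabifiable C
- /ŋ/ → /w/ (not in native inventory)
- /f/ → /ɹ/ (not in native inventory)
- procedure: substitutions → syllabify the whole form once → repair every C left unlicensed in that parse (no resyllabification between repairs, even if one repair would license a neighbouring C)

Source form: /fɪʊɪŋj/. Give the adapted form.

ɹɪʊɪweje

Substitution: /f/ → /ɹ/, /ŋ/ → /w/, giving /ɹɪʊɪwj/.
Syllabifying with onset maximization leaves /w/, /j/ stranded (no codas are permitted; onsets are limited to one consonant).
Each unlicensed consonant becomes the onset of a new syllable: /w/ → /we/, /j/ → /je/.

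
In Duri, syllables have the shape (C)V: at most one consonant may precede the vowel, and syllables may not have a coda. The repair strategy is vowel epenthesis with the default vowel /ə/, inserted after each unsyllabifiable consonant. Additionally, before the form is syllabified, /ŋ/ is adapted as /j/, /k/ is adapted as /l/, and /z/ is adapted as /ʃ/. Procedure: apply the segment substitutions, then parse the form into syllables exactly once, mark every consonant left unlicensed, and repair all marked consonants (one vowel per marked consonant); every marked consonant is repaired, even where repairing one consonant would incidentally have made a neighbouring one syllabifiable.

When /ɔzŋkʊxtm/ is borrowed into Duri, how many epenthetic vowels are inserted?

5

After substitution the input is /ɔʃjlʊxtm/.
The unsyllabifiable consonants are /ʃ/, /j/, /x/, /t/, /m/; each receives one epenthetic vowel.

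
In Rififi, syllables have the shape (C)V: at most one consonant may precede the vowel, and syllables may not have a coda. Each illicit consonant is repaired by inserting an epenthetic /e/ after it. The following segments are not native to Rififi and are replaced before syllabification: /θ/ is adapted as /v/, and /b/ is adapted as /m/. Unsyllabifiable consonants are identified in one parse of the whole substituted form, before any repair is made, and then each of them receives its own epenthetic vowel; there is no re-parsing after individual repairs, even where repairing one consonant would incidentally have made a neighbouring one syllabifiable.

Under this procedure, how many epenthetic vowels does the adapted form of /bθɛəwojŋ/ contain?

3

After substitution the input is /mvɛəwojŋ/.
The unsyllabifiable consonants are /m/, /j/, /ŋ/; each receives one epenthetic vowel.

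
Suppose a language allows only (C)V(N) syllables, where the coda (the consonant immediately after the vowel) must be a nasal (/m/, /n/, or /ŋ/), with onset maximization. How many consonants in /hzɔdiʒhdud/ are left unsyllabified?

4

Syllabifying with onset maximization leaves /h/, /ʒ/, /h/, /d/ stranded (only a nasal (/m/, /n/, or /ŋ/) is licensed in coda position; onsets are limited to one consonant).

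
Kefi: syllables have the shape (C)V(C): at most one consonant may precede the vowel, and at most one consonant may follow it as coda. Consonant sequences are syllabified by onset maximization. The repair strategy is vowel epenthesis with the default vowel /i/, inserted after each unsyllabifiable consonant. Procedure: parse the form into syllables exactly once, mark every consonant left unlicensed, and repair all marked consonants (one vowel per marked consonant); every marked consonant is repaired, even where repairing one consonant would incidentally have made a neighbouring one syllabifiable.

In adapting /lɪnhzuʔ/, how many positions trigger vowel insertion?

1

The unsyllabifiable consonants are /h/; each receives one epenthetic vowel.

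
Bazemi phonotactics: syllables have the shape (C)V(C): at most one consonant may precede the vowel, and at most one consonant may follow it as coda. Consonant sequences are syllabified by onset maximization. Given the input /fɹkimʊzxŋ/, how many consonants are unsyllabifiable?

Under (C)V(C), the unsyllabifiable consonants are /f/, /ɹ/, /x/, /ŋ/ (at most one coda consonant is licensed; onsets are limited to one consonant).

4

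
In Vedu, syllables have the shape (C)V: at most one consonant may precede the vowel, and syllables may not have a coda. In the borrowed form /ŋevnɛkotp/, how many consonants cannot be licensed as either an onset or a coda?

3

Under (C)V, the unsyllabifiable consonants are /v/, /t/, /p/ (no codas are permitted; onsets are limited to one consonant).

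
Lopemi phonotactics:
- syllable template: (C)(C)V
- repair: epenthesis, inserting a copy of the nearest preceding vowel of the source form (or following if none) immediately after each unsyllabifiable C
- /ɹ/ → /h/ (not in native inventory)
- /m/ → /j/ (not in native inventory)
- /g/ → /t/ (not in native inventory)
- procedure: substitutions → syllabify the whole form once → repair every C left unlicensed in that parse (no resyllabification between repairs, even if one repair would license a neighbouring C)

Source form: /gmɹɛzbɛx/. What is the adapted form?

tɛjhɛzbɛxɛ

Substitution: /g/ → /t/, /m/ → /j/, /ɹ/ → /h/, giving /tjhɛzbɛx/.
Syllabifying with onset maximization leaves /t/, /x/ stranded (no codas are permitted; onsets may contain at most 2 consonants).
Each unlicensed consonant becomes the onset of a new syllable: /t/ → /tɛ/, /x/ → /xɛ/.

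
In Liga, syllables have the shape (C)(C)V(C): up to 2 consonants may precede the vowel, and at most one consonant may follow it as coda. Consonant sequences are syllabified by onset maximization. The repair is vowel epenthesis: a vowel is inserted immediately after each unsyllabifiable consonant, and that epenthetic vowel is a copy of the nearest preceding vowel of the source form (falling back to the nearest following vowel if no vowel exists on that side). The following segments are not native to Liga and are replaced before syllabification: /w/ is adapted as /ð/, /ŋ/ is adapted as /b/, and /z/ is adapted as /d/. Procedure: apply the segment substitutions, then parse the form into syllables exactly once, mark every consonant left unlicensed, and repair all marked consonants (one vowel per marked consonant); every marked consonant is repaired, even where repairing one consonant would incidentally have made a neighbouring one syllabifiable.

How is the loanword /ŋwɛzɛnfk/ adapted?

Substitution: /ŋ/ → /b/, /w/ → /ð/, /z/ → /d/, giving /bðɛdɛnfk/.
Syllabifying with onset maximization leaves /f/, /k/ stranded (at most one coda consonant is licensed; onsets may contain at most 2 consonants).
Inserting the epenthetic vowel yields /f/ → /fɛ/, /k/ → /kɛ/.

bðɛdɛnfɛkɛ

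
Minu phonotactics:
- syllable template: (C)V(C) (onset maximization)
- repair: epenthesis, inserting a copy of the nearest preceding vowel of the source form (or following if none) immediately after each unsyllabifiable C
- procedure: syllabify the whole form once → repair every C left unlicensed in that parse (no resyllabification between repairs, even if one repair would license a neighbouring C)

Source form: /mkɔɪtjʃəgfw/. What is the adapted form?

Under (C)V(C), the unsyllabifiable consonants are /m/, /j/, /f/, /w/ (at most one coda consonant is licensed; onsets are limited to one consonant).
Epenthesis after each stranded consonant: /m/ → /mɔ/, /j/ → /jɪ/, /f/ → /fə/, /w/ → /wə/.

mɔkɔɪtjɪʃəgfəwə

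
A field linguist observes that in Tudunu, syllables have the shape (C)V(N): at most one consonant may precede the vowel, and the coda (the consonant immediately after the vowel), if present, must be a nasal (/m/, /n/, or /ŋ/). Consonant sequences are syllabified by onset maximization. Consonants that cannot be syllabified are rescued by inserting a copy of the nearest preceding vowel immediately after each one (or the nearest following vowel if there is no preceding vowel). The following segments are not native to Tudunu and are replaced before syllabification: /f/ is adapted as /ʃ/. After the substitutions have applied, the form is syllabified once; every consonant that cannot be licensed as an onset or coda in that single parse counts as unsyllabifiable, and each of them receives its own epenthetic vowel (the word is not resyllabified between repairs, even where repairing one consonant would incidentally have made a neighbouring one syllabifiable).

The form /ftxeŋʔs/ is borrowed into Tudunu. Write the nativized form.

Substitution: /f/ → /ʃ/, giving /ʃtxeŋʔs/.
Under (C)V(N), the unsyllabifiable consonants are /ʃ/, /t/, /ʔ/, /s/ (only a nasal (/m/, /n/, or /ŋ/) is licensed in coda position; onsets are limited to one consonant).
Each unlicensed consonant becomes the onset of a new syllable: /ʃ/ → /ʃe/, /t/ → /te/, /ʔ/ → /ʔe/, /s/ → /se/.

ʃetexeŋʔese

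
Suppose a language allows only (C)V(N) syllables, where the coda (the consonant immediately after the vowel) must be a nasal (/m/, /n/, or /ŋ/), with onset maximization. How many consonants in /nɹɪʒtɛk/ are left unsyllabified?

3

The consonants /n/, /ʒ/, /k/ cannot be parsed into a legal (C)V(N) syllable (only a nasal (/m/, /n/, or /ŋ/) is licensed in coda position; onsets are limited to one consonant).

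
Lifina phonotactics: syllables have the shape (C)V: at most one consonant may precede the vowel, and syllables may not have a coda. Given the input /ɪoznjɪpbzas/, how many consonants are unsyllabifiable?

5

Under (C)V, the unsyllabifiable consonants are /z/, /n/, /p/, /b/, /s/ (no codas are permitted; onsets are limited to one consonant).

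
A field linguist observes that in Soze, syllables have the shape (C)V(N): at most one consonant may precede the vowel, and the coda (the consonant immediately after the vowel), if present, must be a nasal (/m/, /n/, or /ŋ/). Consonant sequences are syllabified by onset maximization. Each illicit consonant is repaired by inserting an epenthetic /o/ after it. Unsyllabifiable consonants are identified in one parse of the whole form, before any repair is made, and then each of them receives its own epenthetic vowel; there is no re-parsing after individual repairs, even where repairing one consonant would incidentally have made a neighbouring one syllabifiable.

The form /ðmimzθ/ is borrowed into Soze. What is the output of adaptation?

Under (C)V(N), the unsyllabifiable consonants are /ð/, /z/, /θ/ (only a nasal (/m/, /n/, or /ŋ/) is licensed in coda position; onsets are limited to one consonant).
Each unlicensed consonant becomes the onset of a new syllable: /ð/ → /ðo/, /z/ → /zo/, /θ/ → /θo/.

ðomimzoθo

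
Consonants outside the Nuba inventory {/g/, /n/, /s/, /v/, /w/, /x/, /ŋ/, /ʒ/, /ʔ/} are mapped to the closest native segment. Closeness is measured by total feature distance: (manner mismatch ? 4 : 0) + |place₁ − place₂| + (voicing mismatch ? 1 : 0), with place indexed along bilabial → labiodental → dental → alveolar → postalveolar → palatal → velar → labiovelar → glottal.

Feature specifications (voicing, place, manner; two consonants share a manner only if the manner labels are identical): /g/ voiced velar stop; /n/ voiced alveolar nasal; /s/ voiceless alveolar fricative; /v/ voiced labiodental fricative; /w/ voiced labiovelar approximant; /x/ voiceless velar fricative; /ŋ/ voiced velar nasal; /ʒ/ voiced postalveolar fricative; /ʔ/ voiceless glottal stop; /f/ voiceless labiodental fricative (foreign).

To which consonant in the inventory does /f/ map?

/v/ is closest: same manner (fricative), place distance 0 (labiodental→labiodental), voicing differs (+1); total 1. Next closest is /s/ at distance 2.

v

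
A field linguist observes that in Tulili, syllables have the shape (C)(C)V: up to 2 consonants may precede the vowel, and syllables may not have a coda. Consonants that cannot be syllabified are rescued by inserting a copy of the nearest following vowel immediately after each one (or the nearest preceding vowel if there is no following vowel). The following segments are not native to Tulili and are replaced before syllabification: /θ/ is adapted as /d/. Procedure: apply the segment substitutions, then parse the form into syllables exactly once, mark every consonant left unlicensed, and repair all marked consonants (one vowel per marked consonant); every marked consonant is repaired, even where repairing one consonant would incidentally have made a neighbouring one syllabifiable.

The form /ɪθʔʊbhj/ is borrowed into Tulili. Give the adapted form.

Substitution: /θ/ → /d/, giving /ɪdʔʊbhj/.
The consonants /b/, /h/, /j/ cannot be parsed into a legal (C)(C)V syllable (no codas are permitted; onsets may contain at most 2 consonants).
Epenthesis after each stranded consonant: /b/ → /bʊ/, /h/ → /hʊ/, /j/ → /jʊ/.

ɪdʔʊbʊhʊjʊ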